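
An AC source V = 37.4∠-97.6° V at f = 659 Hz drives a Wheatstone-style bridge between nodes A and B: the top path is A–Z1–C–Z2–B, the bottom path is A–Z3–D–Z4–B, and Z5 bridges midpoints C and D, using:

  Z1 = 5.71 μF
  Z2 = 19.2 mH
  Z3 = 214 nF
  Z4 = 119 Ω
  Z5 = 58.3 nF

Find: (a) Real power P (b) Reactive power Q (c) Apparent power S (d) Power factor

Step 1 — Angular frequency: ω = 2π·f = 2π·659 = 4141 rad/s.
Step 2 — Component impedances:
  Z1: Z = 1/(jωC) = -j/(ω·C) = 0 - j42.3 Ω
  Z2: Z = jωL = j·4141·0.0192 = 0 + j79.5 Ω
  Z3: Z = 1/(jωC) = -j/(ω·C) = 0 - j1129 Ω
  Z4: Z = R = 119 Ω
  Z5: Z = 1/(jωC) = -j/(ω·C) = 0 - j4143 Ω
Step 3 — Bridge requires nodal analysis (the Z5 bridge couples midpoints C and D, so the two paths cannot be reduced to a simple series/parallel combination). Setting node B to ground and injecting 1 A at node A, the 3-node admittance system at A, C, D solves to V_A = Z_AB = 0.3635 + j40.09 Ω = 40.09∠89.5° Ω.
Step 4 — Source phasor: V = 37.4∠-97.6° V = -4.946 - j37.07 V.
Step 5 — Current: I = V / Z = -0.9258 + j0.115 A = 0.933∠172.9° A.
Step 6 — Complex power: S = V·I* = 0.3164 + j34.89 VA.
Step 7 — Real power: P = Re(S) = 0.3164 W.
Step 8 — Reactive power: Q = Im(S) = 34.89 VAR.
Step 9 — Apparent power: |S| = 34.89 VA.
Step 10 — Power factor: PF = P/|S| = 0.009067 (lagging).

(a) P = 0.3164 W  (b) Q = 34.89 VAR  (c) S = 34.89 VA  (d) PF = 0.009067 (lagging)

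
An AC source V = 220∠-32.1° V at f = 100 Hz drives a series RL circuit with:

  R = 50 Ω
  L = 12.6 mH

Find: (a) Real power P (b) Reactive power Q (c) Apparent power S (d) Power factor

Step 1 — Angular frequency: ω = 2π·f = 2π·100 = 628.3 rad/s.
Step 2 — Component impedances:
  R: Z = R = 50 Ω
  L: Z = jωL = j·628.3·0.0126 = 0 + j7.917 Ω
Step 3 — Series combination: Z_total = R + L = 50 + j7.917 Ω = 50.62∠9.0° Ω.
Step 4 — Source phasor: V = 220∠-32.1° V = 186.4 - j116.9 V.
Step 5 — Current: I = V / Z = 3.275 - j2.857 A = 4.346∠-41.1° A.
Step 6 — Complex power: S = V·I* = 944.3 + j149.5 VA.
Step 7 — Real power: P = Re(S) = 944.3 W.
Step 8 — Reactive power: Q = Im(S) = 149.5 VAR.
Step 9 — Apparent power: |S| = 956.1 VA.
Step 10 — Power factor: PF = P/|S| = 0.9877 (lagging).

(a) P = 944.3 W  (b) Q = 149.5 VAR  (c) S = 956.1 VA  (d) PF = 0.9877 (lagging)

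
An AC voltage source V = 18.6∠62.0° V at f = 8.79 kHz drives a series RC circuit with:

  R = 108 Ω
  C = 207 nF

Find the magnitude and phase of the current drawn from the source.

Step 1 — Angular frequency: ω = 2π·f = 2π·8790 = 5.523e+04 rad/s.
Step 2 — Component impedances:
  R: Z = R = 108 Ω
  C: Z = 1/(jωC) = -j/(ω·C) = 0 - j87.47 Ω
Step 3 — Series combination: Z_total = R + C = 108 - j87.47 Ω = 139∠-39.0° Ω.
Step 4 — Source phasor: V = 18.6∠62.0° V = 8.732 + j16.42 V.
Step 5 — Ohm's law: I = V / Z_total = (8.732 + j16.42) / (108 - j87.47) = -0.02555 + j0.1314 A.
Step 6 — Convert to polar: |I| = 0.1338 A, ∠I = 101.0°.

I = 0.1338∠101.0° A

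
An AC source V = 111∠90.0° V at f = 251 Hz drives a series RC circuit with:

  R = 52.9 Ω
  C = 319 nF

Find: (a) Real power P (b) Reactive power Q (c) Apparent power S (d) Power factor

Step 1 — Angular frequency: ω = 2π·f = 2π·251 = 1577 rad/s.
Step 2 — Component impedances:
  R: Z = R = 52.9 Ω
  C: Z = 1/(jωC) = -j/(ω·C) = 0 - j1988 Ω
Step 3 — Series combination: Z_total = R + C = 52.9 - j1988 Ω = 1988∠-88.5° Ω.
Step 4 — Source phasor: V = 111∠90.0° V = 0 + j111 V.
Step 5 — Current: I = V / Z = -0.0558 + j0.001485 A = 0.05582∠178.5° A.
Step 6 — Complex power: S = V·I* = 0.1648 - j6.194 VA.
Step 7 — Real power: P = Re(S) = 0.1648 W.
Step 8 — Reactive power: Q = Im(S) = -6.194 VAR.
Step 9 — Apparent power: |S| = 6.196 VA.
Step 10 — Power factor: PF = P/|S| = 0.0266 (leading).

(a) P = 0.1648 W  (b) Q = -6.194 VAR  (c) S = 6.196 VA  (d) PF = 0.0266 (leading)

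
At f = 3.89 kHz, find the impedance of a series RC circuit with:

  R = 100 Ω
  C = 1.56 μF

Step 1 — Angular frequency: ω = 2π·f = 2π·3890 = 2.444e+04 rad/s.
Step 2 — Component impedances:
  R: Z = R = 100 Ω
  C: Z = 1/(jωC) = -j/(ω·C) = 0 - j26.23 Ω
Step 3 — Series combination: Z_total = R + C = 100 - j26.23 Ω = 103.4∠-14.7° Ω.

Z = 100 - j26.23 Ω = 103.4∠-14.7° Ω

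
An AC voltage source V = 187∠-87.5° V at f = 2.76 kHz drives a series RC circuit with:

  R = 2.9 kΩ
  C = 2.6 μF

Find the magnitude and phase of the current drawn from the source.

Step 1 — Angular frequency: ω = 2π·f = 2π·2760 = 1.734e+04 rad/s.
Step 2 — Component impedances:
  R: Z = R = 2900 Ω
  C: Z = 1/(jωC) = -j/(ω·C) = 0 - j22.18 Ω
Step 3 — Series combination: Z_total = R + C = 2900 - j22.18 Ω = 2900∠-0.4° Ω.
Step 4 — Source phasor: V = 187∠-87.5° V = 8.157 - j186.8 V.
Step 5 — Ohm's law: I = V / Z_total = (8.157 - j186.8) / (2900 - j22.18) = 0.003305 - j0.0644 A.
Step 6 — Convert to polar: |I| = 0.06448 A, ∠I = -87.1°.

I = 0.06448∠-87.1° A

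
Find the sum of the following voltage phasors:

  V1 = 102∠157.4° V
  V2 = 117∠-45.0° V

Step 1 — Convert each phasor to rectangular form:
  V1 = 102·(cos(157.4°) + j·sin(157.4°)) = -94.17 + j39.2 V
  V2 = 117·(cos(-45.0°) + j·sin(-45.0°)) = 82.73 - j82.73 V
Step 2 — Sum components: V_total = -11.44 - j43.53 V.
Step 3 — Convert to polar: |V_total| = 45.01 V, ∠V_total = -104.7°.

V_total = 45.01∠-104.7° V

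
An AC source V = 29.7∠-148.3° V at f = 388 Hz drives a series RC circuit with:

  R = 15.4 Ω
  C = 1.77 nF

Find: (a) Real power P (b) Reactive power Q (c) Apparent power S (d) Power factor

Step 1 — Angular frequency: ω = 2π·f = 2π·388 = 2438 rad/s.
Step 2 — Component impedances:
  R: Z = R = 15.4 Ω
  C: Z = 1/(jωC) = -j/(ω·C) = 0 - j2.317e+05 Ω
Step 3 — Series combination: Z_total = R + C = 15.4 - j2.317e+05 Ω = 2.317e+05∠-90.0° Ω.
Step 4 — Source phasor: V = 29.7∠-148.3° V = -25.27 - j15.61 V.
Step 5 — Current: I = V / Z = 6.734e-05 - j0.000109 A = 0.0001282∠-58.3° A.
Step 6 — Complex power: S = V·I* = 2.529e-07 - j0.003806 VA.
Step 7 — Real power: P = Re(S) = 2.529e-07 W.
Step 8 — Reactive power: Q = Im(S) = -0.003806 VAR.
Step 9 — Apparent power: |S| = 0.003806 VA.
Step 10 — Power factor: PF = P/|S| = 6.645e-05 (leading).

(a) P = 2.529e-07 W  (b) Q = -0.003806 VAR  (c) S = 0.003806 VA  (d) PF = 6.645e-05 (leading)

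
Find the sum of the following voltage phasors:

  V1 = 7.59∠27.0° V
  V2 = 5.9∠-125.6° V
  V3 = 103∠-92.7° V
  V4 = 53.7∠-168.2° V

Step 1 — Convert each phasor to rectangular form:
  V1 = 7.59·(cos(27.0°) + j·sin(27.0°)) = 6.763 + j3.446 V
  V2 = 5.9·(cos(-125.6°) + j·sin(-125.6°)) = -3.435 - j4.797 V
  V3 = 103·(cos(-92.7°) + j·sin(-92.7°)) = -4.852 - j102.9 V
  V4 = 53.7·(cos(-168.2°) + j·sin(-168.2°)) = -52.57 - j10.98 V
Step 2 — Sum components: V_total = -54.09 - j115.2 V.
Step 3 — Convert to polar: |V_total| = 127.3 V, ∠V_total = -115.1°.

V_total = 127.3∠-115.1° V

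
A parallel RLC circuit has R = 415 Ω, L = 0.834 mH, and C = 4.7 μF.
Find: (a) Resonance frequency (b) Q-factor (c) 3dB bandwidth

Step 1 — Resonance: ω₀ = 1/√(LC) = 1/√(0.000834·4.7e-06) = 1.597e+04 rad/s.
Step 2 — f₀ = ω₀/(2π) = 2542 Hz.
Step 3 — Parallel Q: Q = R/(ω₀L) = 415/(1.597e+04·0.000834) = 31.15.
Step 4 — Bandwidth: Δω = ω₀/Q = 512.7 rad/s; BW = Δω/(2π) = 81.6 Hz.

(a) f₀ = 2542 Hz  (b) Q = 31.15  (c) BW = 81.6 Hz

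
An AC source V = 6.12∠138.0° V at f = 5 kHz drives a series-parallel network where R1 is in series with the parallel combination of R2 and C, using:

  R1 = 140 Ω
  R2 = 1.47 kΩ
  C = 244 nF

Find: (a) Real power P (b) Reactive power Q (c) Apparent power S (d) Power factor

Step 1 — Angular frequency: ω = 2π·f = 2π·5000 = 3.142e+04 rad/s.
Step 2 — Component impedances:
  R1: Z = R = 140 Ω
  R2: Z = R = 1470 Ω
  C: Z = 1/(jωC) = -j/(ω·C) = 0 - j130.5 Ω
Step 3 — Parallel branch: R2 || C = 1/(1/R2 + 1/C) = 11.49 - j129.4 Ω.
Step 4 — Series with R1: Z_total = R1 + (R2 || C) = 151.5 - j129.4 Ω = 199.3∠-40.5° Ω.
Step 5 — Source phasor: V = 6.12∠138.0° V = -4.548 + j4.095 V.
Step 6 — Current: I = V / Z = -0.0307 + j0.0007977 A = 0.03071∠178.5° A.
Step 7 — Complex power: S = V·I* = 0.1429 - j0.1221 VA.
Step 8 — Real power: P = Re(S) = 0.1429 W.
Step 9 — Reactive power: Q = Im(S) = -0.1221 VAR.
Step 10 — Apparent power: |S| = 0.188 VA.
Step 11 — Power factor: PF = P/|S| = 0.7603 (leading).

(a) P = 0.1429 W  (b) Q = -0.1221 VAR  (c) S = 0.188 VA  (d) PF = 0.7603 (leading)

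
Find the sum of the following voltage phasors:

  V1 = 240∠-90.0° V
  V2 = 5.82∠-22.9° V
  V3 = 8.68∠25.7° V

Step 1 — Convert each phasor to rectangular form:
  V1 = 240·(cos(-90.0°) + j·sin(-90.0°)) = 0 - j240 V
  V2 = 5.82·(cos(-22.9°) + j·sin(-22.9°)) = 5.361 - j2.265 V
  V3 = 8.68·(cos(25.7°) + j·sin(25.7°)) = 7.821 + j3.764 V
Step 2 — Sum components: V_total = 13.18 - j238.5 V.
Step 3 — Convert to polar: |V_total| = 238.9 V, ∠V_total = -86.8°.

V_total = 238.9∠-86.8° V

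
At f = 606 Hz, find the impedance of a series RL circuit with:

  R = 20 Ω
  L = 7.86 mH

Step 1 — Angular frequency: ω = 2π·f = 2π·606 = 3808 rad/s.
Step 2 — Component impedances:
  R: Z = R = 20 Ω
  L: Z = jωL = j·3808·0.00786 = 0 + j29.93 Ω
Step 3 — Series combination: Z_total = R + L = 20 + j29.93 Ω = 36∠56.2° Ω.

Z = 20 + j29.93 Ω = 36∠56.2° Ω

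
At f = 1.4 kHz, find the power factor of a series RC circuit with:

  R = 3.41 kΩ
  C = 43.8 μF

Step 1 — Angular frequency: ω = 2π·f = 2π·1400 = 8796 rad/s.
Step 2 — Component impedances:
  R: Z = R = 3410 Ω
  C: Z = 1/(jωC) = -j/(ω·C) = 0 - j2.595 Ω
Step 3 — Series combination: Z_total = R + C = 3410 - j2.595 Ω = 3410∠-0.0° Ω.
Step 4 — Power factor: PF = cos(φ) = Re(Z)/|Z| = 3410/3410 = 1.
Step 5 — Type: Im(Z) = -2.595 ⇒ leading (phase φ = -0.0°).

PF = 1 (leading, φ = -0.0°)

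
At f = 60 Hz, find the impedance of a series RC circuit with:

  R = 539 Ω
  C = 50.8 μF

Step 1 — Angular frequency: ω = 2π·f = 2π·60 = 377 rad/s.
Step 2 — Component impedances:
  R: Z = R = 539 Ω
  C: Z = 1/(jωC) = -j/(ω·C) = 0 - j52.22 Ω
Step 3 — Series combination: Z_total = R + C = 539 - j52.22 Ω = 541.5∠-5.5° Ω.

Z = 539 - j52.22 Ω = 541.5∠-5.5° Ω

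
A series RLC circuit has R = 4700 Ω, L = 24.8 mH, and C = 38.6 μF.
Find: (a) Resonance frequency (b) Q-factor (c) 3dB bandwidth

Step 1 — Resonance: ω₀ = 1/√(LC) = 1/√(0.0248·3.86e-05) = 1022 rad/s.
Step 2 — f₀ = ω₀/(2π) = 162.7 Hz.
Step 3 — Series Q: Q = ω₀L/R = 1022·0.0248/4700 = 0.005393.
Step 4 — Bandwidth: Δω = ω₀/Q = 1.895e+05 rad/s; BW = Δω/(2π) = 3.016e+04 Hz.

(a) f₀ = 162.7 Hz  (b) Q = 0.005393  (c) BW = 3.016e+04 Hz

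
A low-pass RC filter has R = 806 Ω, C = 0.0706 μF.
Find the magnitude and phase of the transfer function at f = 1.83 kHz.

Step 1 — Angular frequency: ω = 2π·1830 = 1.15e+04 rad/s.
Step 2 — Transfer function: H(jω) = 1/(1 + jωRC).
Step 3 — Denominator: 1 + jωRC = 1 + j·1.15e+04·806·7.06e-08 = 1 + j0.6543.
Step 4 — H = 0.7002 - j0.4582.
Step 5 — Magnitude: |H| = 0.8368 (-1.5 dB); phase: φ = -33.2°.

|H| = 0.8368 (-1.5 dB), φ = -33.2°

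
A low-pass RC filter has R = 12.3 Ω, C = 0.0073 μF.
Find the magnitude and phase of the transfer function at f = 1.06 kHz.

Step 1 — Angular frequency: ω = 2π·1060 = 6660 rad/s.
Step 2 — Transfer function: H(jω) = 1/(1 + jωRC).
Step 3 — Denominator: 1 + jωRC = 1 + j·6660·12.3·7.3e-09 = 1 + j0.000598.
Step 4 — H = 1 - j0.000598.
Step 5 — Magnitude: |H| = 1 (-0.0 dB); phase: φ = -0.0°.

|H| = 1 (-0.0 dB), φ = -0.0°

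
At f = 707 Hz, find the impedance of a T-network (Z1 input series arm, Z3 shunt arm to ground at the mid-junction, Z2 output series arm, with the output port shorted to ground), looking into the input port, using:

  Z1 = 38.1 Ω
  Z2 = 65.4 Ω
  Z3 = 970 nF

Step 1 — Angular frequency: ω = 2π·f = 2π·707 = 4442 rad/s.
Step 2 — Component impedances:
  Z1: Z = R = 38.1 Ω
  Z2: Z = R = 65.4 Ω
  Z3: Z = 1/(jωC) = -j/(ω·C) = 0 - j232.1 Ω
Step 3 — With the output port shorted to ground, the output series arm Z2 runs from the junction to ground; the shunt arm Z3 also runs from the junction to ground. They appear in parallel: Z3 || Z2 = 60.59 - j17.07 Ω.
Step 4 — Series with input arm Z1: Z_in = Z1 + (Z3 || Z2) = 98.69 - j17.07 Ω = 100.2∠-9.8° Ω.

Z = 98.69 - j17.07 Ω = 100.2∠-9.8° Ω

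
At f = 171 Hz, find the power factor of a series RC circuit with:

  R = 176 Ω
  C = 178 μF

Step 1 — Angular frequency: ω = 2π·f = 2π·171 = 1074 rad/s.
Step 2 — Component impedances:
  R: Z = R = 176 Ω
  C: Z = 1/(jωC) = -j/(ω·C) = 0 - j5.229 Ω
Step 3 — Series combination: Z_total = R + C = 176 - j5.229 Ω = 176.1∠-1.7° Ω.
Step 4 — Power factor: PF = cos(φ) = Re(Z)/|Z| = 176/176.078 = 0.9996.
Step 5 — Type: Im(Z) = -5.229 ⇒ leading (phase φ = -1.7°).

PF = 0.9996 (leading, φ = -1.7°)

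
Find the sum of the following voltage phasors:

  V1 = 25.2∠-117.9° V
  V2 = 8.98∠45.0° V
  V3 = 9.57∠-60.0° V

Step 1 — Convert each phasor to rectangular form:
  V1 = 25.2·(cos(-117.9°) + j·sin(-117.9°)) = -11.79 - j22.27 V
  V2 = 8.98·(cos(45.0°) + j·sin(45.0°)) = 6.35 + j6.35 V
  V3 = 9.57·(cos(-60.0°) + j·sin(-60.0°)) = 4.785 - j8.288 V
Step 2 — Sum components: V_total = -0.657 - j24.21 V.
Step 3 — Convert to polar: |V_total| = 24.22 V, ∠V_total = -91.6°.

V_total = 24.22∠-91.6° V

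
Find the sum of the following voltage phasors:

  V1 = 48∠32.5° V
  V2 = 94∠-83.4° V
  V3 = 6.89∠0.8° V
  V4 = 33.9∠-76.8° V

Step 1 — Convert each phasor to rectangular form:
  V1 = 48·(cos(32.5°) + j·sin(32.5°)) = 40.48 + j25.79 V
  V2 = 94·(cos(-83.4°) + j·sin(-83.4°)) = 10.8 - j93.38 V
  V3 = 6.89·(cos(0.8°) + j·sin(0.8°)) = 6.889 + j0.0962 V
  V4 = 33.9·(cos(-76.8°) + j·sin(-76.8°)) = 7.741 - j33 V
Step 2 — Sum components: V_total = 65.92 - j100.5 V.
Step 3 — Convert to polar: |V_total| = 120.2 V, ∠V_total = -56.7°.

V_total = 120.2∠-56.7° V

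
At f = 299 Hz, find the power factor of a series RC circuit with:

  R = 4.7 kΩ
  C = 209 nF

Step 1 — Angular frequency: ω = 2π·f = 2π·299 = 1879 rad/s.
Step 2 — Component impedances:
  R: Z = R = 4700 Ω
  C: Z = 1/(jωC) = -j/(ω·C) = 0 - j2547 Ω
Step 3 — Series combination: Z_total = R + C = 4700 - j2547 Ω = 5346∠-28.5° Ω.
Step 4 — Power factor: PF = cos(φ) = Re(Z)/|Z| = 4700/5346 = 0.8792.
Step 5 — Type: Im(Z) = -2547 ⇒ leading (phase φ = -28.5°).

PF = 0.8792 (leading, φ = -28.5°)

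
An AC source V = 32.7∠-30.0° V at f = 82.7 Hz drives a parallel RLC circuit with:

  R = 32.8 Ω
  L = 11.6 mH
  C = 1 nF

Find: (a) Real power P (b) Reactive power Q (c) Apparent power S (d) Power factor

Step 1 — Angular frequency: ω = 2π·f = 2π·82.7 = 519.6 rad/s.
Step 2 — Component impedances:
  R: Z = R = 32.8 Ω
  L: Z = jωL = j·519.6·0.0116 = 0 + j6.028 Ω
  C: Z = 1/(jωC) = -j/(ω·C) = 0 - j1.924e+06 Ω
Step 3 — Parallel combination: 1/Z_total = 1/R + 1/L + 1/C; Z_total = 1.071 + j5.831 Ω = 5.928∠79.6° Ω.
Step 4 — Source phasor: V = 32.7∠-30.0° V = 28.32 - j16.35 V.
Step 5 — Current: I = V / Z = -1.849 - j5.197 A = 5.516∠-109.6° A.
Step 6 — Complex power: S = V·I* = 32.6 + j177.4 VA.
Step 7 — Real power: P = Re(S) = 32.6 W.
Step 8 — Reactive power: Q = Im(S) = 177.4 VAR.
Step 9 — Apparent power: |S| = 180.4 VA.
Step 10 — Power factor: PF = P/|S| = 0.1807 (lagging).

(a) P = 32.6 W  (b) Q = 177.4 VAR  (c) S = 180.4 VA  (d) PF = 0.1807 (lagging)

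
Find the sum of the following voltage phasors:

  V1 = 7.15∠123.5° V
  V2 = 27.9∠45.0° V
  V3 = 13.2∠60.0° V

Step 1 — Convert each phasor to rectangular form:
  V1 = 7.15·(cos(123.5°) + j·sin(123.5°)) = -3.946 + j5.962 V
  V2 = 27.9·(cos(45.0°) + j·sin(45.0°)) = 19.73 + j19.73 V
  V3 = 13.2·(cos(60.0°) + j·sin(60.0°)) = 6.6 + j11.43 V
Step 2 — Sum components: V_total = 22.38 + j37.12 V.
Step 3 — Convert to polar: |V_total| = 43.35 V, ∠V_total = 58.9°.

V_total = 43.35∠58.9° V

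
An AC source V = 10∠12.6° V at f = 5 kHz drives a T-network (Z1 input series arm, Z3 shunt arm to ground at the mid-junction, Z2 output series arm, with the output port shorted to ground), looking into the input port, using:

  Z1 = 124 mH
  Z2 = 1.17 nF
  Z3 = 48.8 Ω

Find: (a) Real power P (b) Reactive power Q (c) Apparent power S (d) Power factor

Step 1 — Angular frequency: ω = 2π·f = 2π·5000 = 3.142e+04 rad/s.
Step 2 — Component impedances:
  Z1: Z = jωL = j·3.142e+04·0.124 = 0 + j3896 Ω
  Z2: Z = 1/(jωC) = -j/(ω·C) = 0 - j2.721e+04 Ω
  Z3: Z = R = 48.8 Ω
Step 3 — With the output port shorted to ground, the output series arm Z2 runs from the junction to ground; the shunt arm Z3 also runs from the junction to ground. They appear in parallel: Z3 || Z2 = 48.8 - j0.08753 Ω.
Step 4 — Series with input arm Z1: Z_in = Z1 + (Z3 || Z2) = 48.8 + j3895 Ω = 3896∠89.3° Ω.
Step 5 — Source phasor: V = 10∠12.6° V = 9.759 + j2.181 V.
Step 6 — Current: I = V / Z = 0.0005913 - j0.002498 A = 0.002567∠-76.7° A.
Step 7 — Complex power: S = V·I* = 0.0003215 + j0.02567 VA.
Step 8 — Real power: P = Re(S) = 0.0003215 W.
Step 9 — Reactive power: Q = Im(S) = 0.02567 VAR.
Step 10 — Apparent power: |S| = 0.02567 VA.
Step 11 — Power factor: PF = P/|S| = 0.01253 (lagging).

(a) P = 0.0003215 W  (b) Q = 0.02567 VAR  (c) S = 0.02567 VA  (d) PF = 0.01253 (lagging)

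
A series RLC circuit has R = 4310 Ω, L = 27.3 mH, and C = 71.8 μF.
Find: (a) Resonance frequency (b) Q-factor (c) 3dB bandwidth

Step 1 — Resonance: ω₀ = 1/√(LC) = 1/√(0.0273·7.18e-05) = 714.3 rad/s.
Step 2 — f₀ = ω₀/(2π) = 113.7 Hz.
Step 3 — Series Q: Q = ω₀L/R = 714.3·0.0273/4310 = 0.004524.
Step 4 — Bandwidth: Δω = ω₀/Q = 1.579e+05 rad/s; BW = Δω/(2π) = 2.513e+04 Hz.

(a) f₀ = 113.7 Hz  (b) Q = 0.004524  (c) BW = 2.513e+04 Hz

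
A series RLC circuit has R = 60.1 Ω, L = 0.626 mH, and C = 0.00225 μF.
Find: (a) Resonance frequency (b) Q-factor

Step 1 — Resonance condition Im(Z)=0 gives ω₀ = 1/√(LC).
Step 2 — ω₀ = 1/√(0.000626·2.25e-09) = 8.426e+05 rad/s.
Step 3 — f₀ = ω₀/(2π) = 1.341e+05 Hz.
Step 4 — Series Q: Q = ω₀L/R = 8.426e+05·0.000626/60.1 = 8.777.

(a) f₀ = 1.341e+05 Hz  (b) Q = 8.777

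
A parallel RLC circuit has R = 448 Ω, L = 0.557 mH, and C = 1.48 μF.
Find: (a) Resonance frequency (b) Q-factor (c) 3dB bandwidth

Step 1 — Resonance: ω₀ = 1/√(LC) = 1/√(0.000557·1.48e-06) = 3.483e+04 rad/s.
Step 2 — f₀ = ω₀/(2π) = 5543 Hz.
Step 3 — Parallel Q: Q = R/(ω₀L) = 448/(3.483e+04·0.000557) = 23.09.
Step 4 — Bandwidth: Δω = ω₀/Q = 1508 rad/s; BW = Δω/(2π) = 240 Hz.

(a) f₀ = 5543 Hz  (b) Q = 23.09  (c) BW = 240 Hz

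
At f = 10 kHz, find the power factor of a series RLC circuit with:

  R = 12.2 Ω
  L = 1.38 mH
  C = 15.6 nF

Step 1 — Angular frequency: ω = 2π·f = 2π·1e+04 = 6.283e+04 rad/s.
Step 2 — Component impedances:
  R: Z = R = 12.2 Ω
  L: Z = jωL = j·6.283e+04·0.00138 = 0 + j86.71 Ω
  C: Z = 1/(jωC) = -j/(ω·C) = 0 - j1020 Ω
Step 3 — Series combination: Z_total = R + L + C = 12.2 - j933.5 Ω = 933.6∠-89.3° Ω.
Step 4 — Power factor: PF = cos(φ) = Re(Z)/|Z| = 12.2/933.6 = 0.01307.
Step 5 — Type: Im(Z) = -933.5 ⇒ leading (phase φ = -89.3°).

PF = 0.01307 (leading, φ = -89.3°)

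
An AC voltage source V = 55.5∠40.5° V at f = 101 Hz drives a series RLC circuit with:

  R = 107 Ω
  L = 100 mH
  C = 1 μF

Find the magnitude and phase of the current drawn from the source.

Step 1 — Angular frequency: ω = 2π·f = 2π·101 = 634.6 rad/s.
Step 2 — Component impedances:
  R: Z = R = 107 Ω
  L: Z = jωL = j·634.6·0.1 = 0 + j63.46 Ω
  C: Z = 1/(jωC) = -j/(ω·C) = 0 - j1576 Ω
Step 3 — Series combination: Z_total = R + L + C = 107 - j1512 Ω = 1516∠-86.0° Ω.
Step 4 — Source phasor: V = 55.5∠40.5° V = 42.2 + j36.04 V.
Step 5 — Ohm's law: I = V / Z_total = (42.2 + j36.04) / (107 - j1512) = -0.02175 + j0.02944 A.
Step 6 — Convert to polar: |I| = 0.03661 A, ∠I = 126.5°.

I = 0.03661∠126.5° A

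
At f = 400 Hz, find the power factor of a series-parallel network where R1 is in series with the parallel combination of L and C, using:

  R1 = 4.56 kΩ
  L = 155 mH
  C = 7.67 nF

Step 1 — Angular frequency: ω = 2π·f = 2π·400 = 2513 rad/s.
Step 2 — Component impedances:
  R1: Z = R = 4560 Ω
  L: Z = jωL = j·2513·0.155 = 0 + j389.6 Ω
  C: Z = 1/(jωC) = -j/(ω·C) = 0 - j5.188e+04 Ω
Step 3 — Parallel branch: L || C = 1/(1/L + 1/C) = 0 + j392.5 Ω.
Step 4 — Series with R1: Z_total = R1 + (L || C) = 4560 + j392.5 Ω = 4577∠4.9° Ω.
Step 5 — Power factor: PF = cos(φ) = Re(Z)/|Z| = 4560/4577 = 0.9963.
Step 6 — Type: Im(Z) = 392.5 ⇒ lagging (phase φ = 4.9°).

PF = 0.9963 (lagging, φ = 4.9°)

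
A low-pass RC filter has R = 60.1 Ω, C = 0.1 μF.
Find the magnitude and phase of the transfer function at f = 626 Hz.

Step 1 — Angular frequency: ω = 2π·626 = 3933 rad/s.
Step 2 — Transfer function: H(jω) = 1/(1 + jωRC).
Step 3 — Denominator: 1 + jωRC = 1 + j·3933·60.1·1e-07 = 1 + j0.02364.
Step 4 — H = 0.9994 - j0.02363.
Step 5 — Magnitude: |H| = 0.9997 (-0.0 dB); phase: φ = -1.4°.

|H| = 0.9997 (-0.0 dB), φ = -1.4°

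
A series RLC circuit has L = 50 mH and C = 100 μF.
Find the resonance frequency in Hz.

Step 1 — Resonance condition Im(Z)=0 gives ω₀ = 1/√(LC).
Step 2 — ω₀ = 1/√(0.05·0.0001) = 447.2 rad/s.
Step 3 — f₀ = ω₀/(2π) = 71.18 Hz.

f₀ = 71.18 Hz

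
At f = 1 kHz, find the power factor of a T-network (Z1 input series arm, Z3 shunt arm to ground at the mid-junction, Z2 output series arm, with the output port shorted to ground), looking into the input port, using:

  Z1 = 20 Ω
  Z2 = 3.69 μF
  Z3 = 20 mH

Step 1 — Angular frequency: ω = 2π·f = 2π·1000 = 6283 rad/s.
Step 2 — Component impedances:
  Z1: Z = R = 20 Ω
  Z2: Z = 1/(jωC) = -j/(ω·C) = 0 - j43.13 Ω
  Z3: Z = jωL = j·6283·0.02 = 0 + j125.7 Ω
Step 3 — With the output port shorted to ground, the output series arm Z2 runs from the junction to ground; the shunt arm Z3 also runs from the junction to ground. They appear in parallel: Z3 || Z2 = 0 - j65.67 Ω.
Step 4 — Series with input arm Z1: Z_in = Z1 + (Z3 || Z2) = 20 - j65.67 Ω = 68.65∠-73.1° Ω.
Step 5 — Power factor: PF = cos(φ) = Re(Z)/|Z| = 20/68.65 = 0.2913.
Step 6 — Type: Im(Z) = -65.67 ⇒ leading (phase φ = -73.1°).

PF = 0.2913 (leading, φ = -73.1°)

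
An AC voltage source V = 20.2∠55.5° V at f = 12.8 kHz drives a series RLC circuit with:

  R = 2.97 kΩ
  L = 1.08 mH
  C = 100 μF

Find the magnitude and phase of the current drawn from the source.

Step 1 — Angular frequency: ω = 2π·f = 2π·1.28e+04 = 8.042e+04 rad/s.
Step 2 — Component impedances:
  R: Z = R = 2970 Ω
  L: Z = jωL = j·8.042e+04·0.00108 = 0 + j86.86 Ω
  C: Z = 1/(jωC) = -j/(ω·C) = 0 - j0.1243 Ω
Step 3 — Series combination: Z_total = R + L + C = 2970 + j86.73 Ω = 2971∠1.7° Ω.
Step 4 — Source phasor: V = 20.2∠55.5° V = 11.44 + j16.65 V.
Step 5 — Ohm's law: I = V / Z_total = (11.44 + j16.65) / (2970 + j86.73) = 0.004013 + j0.005488 A.
Step 6 — Convert to polar: |I| = 0.006798 A, ∠I = 53.8°.

I = 0.006798∠53.8° A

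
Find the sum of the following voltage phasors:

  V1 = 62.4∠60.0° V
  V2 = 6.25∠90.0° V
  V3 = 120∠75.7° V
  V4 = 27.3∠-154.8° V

Step 1 — Convert each phasor to rectangular form:
  V1 = 62.4·(cos(60.0°) + j·sin(60.0°)) = 31.2 + j54.04 V
  V2 = 6.25·(cos(90.0°) + j·sin(90.0°)) = 0 + j6.25 V
  V3 = 120·(cos(75.7°) + j·sin(75.7°)) = 29.64 + j116.3 V
  V4 = 27.3·(cos(-154.8°) + j·sin(-154.8°)) = -24.7 - j11.62 V
Step 2 — Sum components: V_total = 36.14 + j164.9 V.
Step 3 — Convert to polar: |V_total| = 168.9 V, ∠V_total = 77.6°.

V_total = 168.9∠77.6° V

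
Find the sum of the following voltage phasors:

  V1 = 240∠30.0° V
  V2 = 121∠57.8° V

Step 1 — Convert each phasor to rectangular form:
  V1 = 240·(cos(30.0°) + j·sin(30.0°)) = 207.8 + j120 V
  V2 = 121·(cos(57.8°) + j·sin(57.8°)) = 64.48 + j102.4 V
Step 2 — Sum components: V_total = 272.3 + j222.4 V.
Step 3 — Convert to polar: |V_total| = 351.6 V, ∠V_total = 39.2°.

V_total = 351.6∠39.2° V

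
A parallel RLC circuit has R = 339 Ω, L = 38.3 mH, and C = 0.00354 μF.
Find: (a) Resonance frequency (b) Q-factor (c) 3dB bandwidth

Step 1 — Resonance: ω₀ = 1/√(LC) = 1/√(0.0383·3.54e-09) = 8.588e+04 rad/s.
Step 2 — f₀ = ω₀/(2π) = 1.367e+04 Hz.
Step 3 — Parallel Q: Q = R/(ω₀L) = 339/(8.588e+04·0.0383) = 0.1031.
Step 4 — Bandwidth: Δω = ω₀/Q = 8.333e+05 rad/s; BW = Δω/(2π) = 1.326e+05 Hz.

(a) f₀ = 1.367e+04 Hz  (b) Q = 0.1031  (c) BW = 1.326e+05 Hz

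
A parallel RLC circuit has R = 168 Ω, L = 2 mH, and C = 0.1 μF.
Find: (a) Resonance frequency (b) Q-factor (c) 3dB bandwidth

Step 1 — Resonance: ω₀ = 1/√(LC) = 1/√(0.002·1e-07) = 7.071e+04 rad/s.
Step 2 — f₀ = ω₀/(2π) = 1.125e+04 Hz.
Step 3 — Parallel Q: Q = R/(ω₀L) = 168/(7.071e+04·0.002) = 1.188.
Step 4 — Bandwidth: Δω = ω₀/Q = 5.952e+04 rad/s; BW = Δω/(2π) = 9474 Hz.

(a) f₀ = 1.125e+04 Hz  (b) Q = 1.188  (c) BW = 9474 Hz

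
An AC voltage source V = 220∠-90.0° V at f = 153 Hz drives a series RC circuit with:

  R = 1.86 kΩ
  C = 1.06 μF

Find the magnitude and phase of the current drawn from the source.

Step 1 — Angular frequency: ω = 2π·f = 2π·153 = 961.3 rad/s.
Step 2 — Component impedances:
  R: Z = R = 1860 Ω
  C: Z = 1/(jωC) = -j/(ω·C) = 0 - j981.3 Ω
Step 3 — Series combination: Z_total = R + C = 1860 - j981.3 Ω = 2103∠-27.8° Ω.
Step 4 — Source phasor: V = 220∠-90.0° V = 0 - j220 V.
Step 5 — Ohm's law: I = V / Z_total = (0 - j220) / (1860 - j981.3) = 0.04882 - j0.09252 A.
Step 6 — Convert to polar: |I| = 0.1046 A, ∠I = -62.2°.

I = 0.1046∠-62.2° A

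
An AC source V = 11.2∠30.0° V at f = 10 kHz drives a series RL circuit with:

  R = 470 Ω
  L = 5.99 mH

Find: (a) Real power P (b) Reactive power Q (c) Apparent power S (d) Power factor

Step 1 — Angular frequency: ω = 2π·f = 2π·1e+04 = 6.283e+04 rad/s.
Step 2 — Component impedances:
  R: Z = R = 470 Ω
  L: Z = jωL = j·6.283e+04·0.00599 = 0 + j376.4 Ω
Step 3 — Series combination: Z_total = R + L = 470 + j376.4 Ω = 602.1∠38.7° Ω.
Step 4 — Source phasor: V = 11.2∠30.0° V = 9.699 + j5.6 V.
Step 5 — Current: I = V / Z = 0.01839 - j0.002809 A = 0.0186∠-8.7° A.
Step 6 — Complex power: S = V·I* = 0.1626 + j0.1302 VA.
Step 7 — Real power: P = Re(S) = 0.1626 W.
Step 8 — Reactive power: Q = Im(S) = 0.1302 VAR.
Step 9 — Apparent power: |S| = 0.2083 VA.
Step 10 — Power factor: PF = P/|S| = 0.7806 (lagging).

(a) P = 0.1626 W  (b) Q = 0.1302 VAR  (c) S = 0.2083 VA  (d) PF = 0.7806 (lagging)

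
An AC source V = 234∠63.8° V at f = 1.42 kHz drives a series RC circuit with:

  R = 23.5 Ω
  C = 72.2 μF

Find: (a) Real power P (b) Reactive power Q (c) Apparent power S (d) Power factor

Step 1 — Angular frequency: ω = 2π·f = 2π·1420 = 8922 rad/s.
Step 2 — Component impedances:
  R: Z = R = 23.5 Ω
  C: Z = 1/(jωC) = -j/(ω·C) = 0 - j1.552 Ω
Step 3 — Series combination: Z_total = R + C = 23.5 - j1.552 Ω = 23.55∠-3.8° Ω.
Step 4 — Source phasor: V = 234∠63.8° V = 103.3 + j210 V.
Step 5 — Current: I = V / Z = 3.79 + j9.185 A = 9.936∠67.6° A.
Step 6 — Complex power: S = V·I* = 2320 - j153.2 VA.
Step 7 — Real power: P = Re(S) = 2320 W.
Step 8 — Reactive power: Q = Im(S) = -153.2 VAR.
Step 9 — Apparent power: |S| = 2325 VA.
Step 10 — Power factor: PF = P/|S| = 0.9978 (leading).

(a) P = 2320 W  (b) Q = -153.2 VAR  (c) S = 2325 VA  (d) PF = 0.9978 (leading)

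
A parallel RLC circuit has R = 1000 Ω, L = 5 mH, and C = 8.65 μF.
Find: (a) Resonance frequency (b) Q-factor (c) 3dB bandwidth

Step 1 — Resonance: ω₀ = 1/√(LC) = 1/√(0.005·8.65e-06) = 4808 rad/s.
Step 2 — f₀ = ω₀/(2π) = 765.3 Hz.
Step 3 — Parallel Q: Q = R/(ω₀L) = 1000/(4808·0.005) = 41.59.
Step 4 — Bandwidth: Δω = ω₀/Q = 115.6 rad/s; BW = Δω/(2π) = 18.4 Hz.

(a) f₀ = 765.3 Hz  (b) Q = 41.59  (c) BW = 18.4 Hz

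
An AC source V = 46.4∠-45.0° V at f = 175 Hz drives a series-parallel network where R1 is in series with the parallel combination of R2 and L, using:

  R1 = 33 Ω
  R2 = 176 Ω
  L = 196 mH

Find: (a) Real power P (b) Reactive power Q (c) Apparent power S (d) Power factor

Step 1 — Angular frequency: ω = 2π·f = 2π·175 = 1100 rad/s.
Step 2 — Component impedances:
  R1: Z = R = 33 Ω
  R2: Z = R = 176 Ω
  L: Z = jωL = j·1100·0.196 = 0 + j215.5 Ω
Step 3 — Parallel branch: R2 || L = 1/(1/R2 + 1/L) = 105.6 + j86.23 Ω.
Step 4 — Series with R1: Z_total = R1 + (R2 || L) = 138.6 + j86.23 Ω = 163.2∠31.9° Ω.
Step 5 — Source phasor: V = 46.4∠-45.0° V = 32.81 - j32.81 V.
Step 6 — Current: I = V / Z = 0.06448 - j0.2769 A = 0.2843∠-76.9° A.
Step 7 — Complex power: S = V·I* = 11.2 + j6.968 VA.
Step 8 — Real power: P = Re(S) = 11.2 W.
Step 9 — Reactive power: Q = Im(S) = 6.968 VAR.
Step 10 — Apparent power: |S| = 13.19 VA.
Step 11 — Power factor: PF = P/|S| = 0.8491 (lagging).

(a) P = 11.2 W  (b) Q = 6.968 VAR  (c) S = 13.19 VA  (d) PF = 0.8491 (lagging)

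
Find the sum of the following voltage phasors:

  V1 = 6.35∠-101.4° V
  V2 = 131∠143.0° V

Step 1 — Convert each phasor to rectangular form:
  V1 = 6.35·(cos(-101.4°) + j·sin(-101.4°)) = -1.255 - j6.225 V
  V2 = 131·(cos(143.0°) + j·sin(143.0°)) = -104.6 + j78.84 V
Step 2 — Sum components: V_total = -105.9 + j72.61 V.
Step 3 — Convert to polar: |V_total| = 128.4 V, ∠V_total = 145.6°.

V_total = 128.4∠145.6° V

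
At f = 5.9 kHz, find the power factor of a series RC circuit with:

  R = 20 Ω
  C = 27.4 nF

Step 1 — Angular frequency: ω = 2π·f = 2π·5900 = 3.707e+04 rad/s.
Step 2 — Component impedances:
  R: Z = R = 20 Ω
  C: Z = 1/(jωC) = -j/(ω·C) = 0 - j984.5 Ω
Step 3 — Series combination: Z_total = R + C = 20 - j984.5 Ω = 984.7∠-88.8° Ω.
Step 4 — Power factor: PF = cos(φ) = Re(Z)/|Z| = 20/984.7 = 0.02031.
Step 5 — Type: Im(Z) = -984.5 ⇒ leading (phase φ = -88.8°).

PF = 0.02031 (leading, φ = -88.8°)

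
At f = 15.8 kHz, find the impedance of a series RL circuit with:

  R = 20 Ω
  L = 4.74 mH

Step 1 — Angular frequency: ω = 2π·f = 2π·1.58e+04 = 9.927e+04 rad/s.
Step 2 — Component impedances:
  R: Z = R = 20 Ω
  L: Z = jωL = j·9.927e+04·0.00474 = 0 + j470.6 Ω
Step 3 — Series combination: Z_total = R + L = 20 + j470.6 Ω = 471∠87.6° Ω.

Z = 20 + j470.6 Ω = 471∠87.6° Ω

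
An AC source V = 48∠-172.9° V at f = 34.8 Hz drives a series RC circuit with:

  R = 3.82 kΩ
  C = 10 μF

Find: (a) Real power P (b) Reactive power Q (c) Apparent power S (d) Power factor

Step 1 — Angular frequency: ω = 2π·f = 2π·34.8 = 218.7 rad/s.
Step 2 — Component impedances:
  R: Z = R = 3820 Ω
  C: Z = 1/(jωC) = -j/(ω·C) = 0 - j457.3 Ω
Step 3 — Series combination: Z_total = R + C = 3820 - j457.3 Ω = 3847∠-6.8° Ω.
Step 4 — Source phasor: V = 48∠-172.9° V = -47.63 - j5.933 V.
Step 5 — Current: I = V / Z = -0.01211 - j0.003003 A = 0.01248∠-166.1° A.
Step 6 — Complex power: S = V·I* = 0.5946 - j0.07119 VA.
Step 7 — Real power: P = Re(S) = 0.5946 W.
Step 8 — Reactive power: Q = Im(S) = -0.07119 VAR.
Step 9 — Apparent power: |S| = 0.5989 VA.
Step 10 — Power factor: PF = P/|S| = 0.9929 (leading).

(a) P = 0.5946 W  (b) Q = -0.07119 VAR  (c) S = 0.5989 VA  (d) PF = 0.9929 (leading)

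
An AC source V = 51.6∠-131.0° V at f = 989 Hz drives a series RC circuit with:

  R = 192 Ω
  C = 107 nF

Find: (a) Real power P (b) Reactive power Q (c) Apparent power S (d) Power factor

Step 1 — Angular frequency: ω = 2π·f = 2π·989 = 6214 rad/s.
Step 2 — Component impedances:
  R: Z = R = 192 Ω
  C: Z = 1/(jωC) = -j/(ω·C) = 0 - j1504 Ω
Step 3 — Series combination: Z_total = R + C = 192 - j1504 Ω = 1516∠-82.7° Ω.
Step 4 — Source phasor: V = 51.6∠-131.0° V = -33.85 - j38.94 V.
Step 5 — Current: I = V / Z = 0.02265 - j0.0254 A = 0.03403∠-48.3° A.
Step 6 — Complex power: S = V·I* = 0.2224 - j1.742 VA.
Step 7 — Real power: P = Re(S) = 0.2224 W.
Step 8 — Reactive power: Q = Im(S) = -1.742 VAR.
Step 9 — Apparent power: |S| = 1.756 VA.
Step 10 — Power factor: PF = P/|S| = 0.1266 (leading).

(a) P = 0.2224 W  (b) Q = -1.742 VAR  (c) S = 1.756 VA  (d) PF = 0.1266 (leading)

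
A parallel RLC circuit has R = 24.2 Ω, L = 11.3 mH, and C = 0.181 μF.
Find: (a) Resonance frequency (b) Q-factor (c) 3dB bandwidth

Step 1 — Resonance: ω₀ = 1/√(LC) = 1/√(0.0113·1.81e-07) = 2.211e+04 rad/s.
Step 2 — f₀ = ω₀/(2π) = 3519 Hz.
Step 3 — Parallel Q: Q = R/(ω₀L) = 24.2/(2.211e+04·0.0113) = 0.09685.
Step 4 — Bandwidth: Δω = ω₀/Q = 2.283e+05 rad/s; BW = Δω/(2π) = 3.634e+04 Hz.

(a) f₀ = 3519 Hz  (b) Q = 0.09685  (c) BW = 3.634e+04 Hz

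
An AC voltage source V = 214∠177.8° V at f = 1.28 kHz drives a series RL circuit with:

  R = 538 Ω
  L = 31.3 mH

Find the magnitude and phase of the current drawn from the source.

Step 1 — Angular frequency: ω = 2π·f = 2π·1280 = 8042 rad/s.
Step 2 — Component impedances:
  R: Z = R = 538 Ω
  L: Z = jωL = j·8042·0.0313 = 0 + j251.7 Ω
Step 3 — Series combination: Z_total = R + L = 538 + j251.7 Ω = 594∠25.1° Ω.
Step 4 — Source phasor: V = 214∠177.8° V = -213.8 + j8.215 V.
Step 5 — Ohm's law: I = V / Z_total = (-213.8 + j8.215) / (538 + j251.7) = -0.3202 + j0.1651 A.
Step 6 — Convert to polar: |I| = 0.3603 A, ∠I = 152.7°.

I = 0.3603∠152.7° A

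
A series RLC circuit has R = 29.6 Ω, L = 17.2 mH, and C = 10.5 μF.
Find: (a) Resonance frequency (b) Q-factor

Step 1 — Resonance condition Im(Z)=0 gives ω₀ = 1/√(LC).
Step 2 — ω₀ = 1/√(0.0172·1.05e-05) = 2353 rad/s.
Step 3 — f₀ = ω₀/(2π) = 374.5 Hz.
Step 4 — Series Q: Q = ω₀L/R = 2353·0.0172/29.6 = 1.367.

(a) f₀ = 374.5 Hz  (b) Q = 1.367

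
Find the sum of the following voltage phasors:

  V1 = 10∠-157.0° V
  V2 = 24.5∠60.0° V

Step 1 — Convert each phasor to rectangular form:
  V1 = 10·(cos(-157.0°) + j·sin(-157.0°)) = -9.205 - j3.907 V
  V2 = 24.5·(cos(60.0°) + j·sin(60.0°)) = 12.25 + j21.22 V
Step 2 — Sum components: V_total = 3.045 + j17.31 V.
Step 3 — Convert to polar: |V_total| = 17.58 V, ∠V_total = 80.0°.

V_total = 17.58∠80.0° V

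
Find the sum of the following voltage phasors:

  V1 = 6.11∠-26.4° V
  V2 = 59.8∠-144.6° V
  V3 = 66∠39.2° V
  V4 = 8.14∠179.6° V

Step 1 — Convert each phasor to rectangular form:
  V1 = 6.11·(cos(-26.4°) + j·sin(-26.4°)) = 5.473 - j2.717 V
  V2 = 59.8·(cos(-144.6°) + j·sin(-144.6°)) = -48.74 - j34.64 V
  V3 = 66·(cos(39.2°) + j·sin(39.2°)) = 51.15 + j41.71 V
  V4 = 8.14·(cos(179.6°) + j·sin(179.6°)) = -8.14 + j0.05683 V
Step 2 — Sum components: V_total = -0.2653 + j4.413 V.
Step 3 — Convert to polar: |V_total| = 4.421 V, ∠V_total = 93.4°.

V_total = 4.421∠93.4° V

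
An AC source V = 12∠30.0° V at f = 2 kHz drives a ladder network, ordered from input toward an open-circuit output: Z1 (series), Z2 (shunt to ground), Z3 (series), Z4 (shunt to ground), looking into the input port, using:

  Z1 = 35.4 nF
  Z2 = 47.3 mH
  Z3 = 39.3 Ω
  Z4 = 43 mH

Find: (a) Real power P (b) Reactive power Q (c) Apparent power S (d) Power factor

Step 1 — Angular frequency: ω = 2π·f = 2π·2000 = 1.257e+04 rad/s.
Step 2 — Component impedances:
  Z1: Z = 1/(jωC) = -j/(ω·C) = 0 - j2248 Ω
  Z2: Z = jωL = j·1.257e+04·0.0473 = 0 + j594.4 Ω
  Z3: Z = R = 39.3 Ω
  Z4: Z = jωL = j·1.257e+04·0.043 = 0 + j540.4 Ω
Step 3 — Ladder network (open output): work backward from the far end, alternating series and parallel combinations. Z_in = 10.77 - j1965 Ω = 1965∠-89.7° Ω.
Step 4 — Source phasor: V = 12∠30.0° V = 10.39 + j6 V.
Step 5 — Current: I = V / Z = -0.003025 + j0.005307 A = 0.006108∠119.7° A.
Step 6 — Complex power: S = V·I* = 0.0004018 - j0.0733 VA.
Step 7 — Real power: P = Re(S) = 0.0004018 W.
Step 8 — Reactive power: Q = Im(S) = -0.0733 VAR.
Step 9 — Apparent power: |S| = 0.0733 VA.
Step 10 — Power factor: PF = P/|S| = 0.005482 (leading).

(a) P = 0.0004018 W  (b) Q = -0.0733 VAR  (c) S = 0.0733 VA  (d) PF = 0.005482 (leading)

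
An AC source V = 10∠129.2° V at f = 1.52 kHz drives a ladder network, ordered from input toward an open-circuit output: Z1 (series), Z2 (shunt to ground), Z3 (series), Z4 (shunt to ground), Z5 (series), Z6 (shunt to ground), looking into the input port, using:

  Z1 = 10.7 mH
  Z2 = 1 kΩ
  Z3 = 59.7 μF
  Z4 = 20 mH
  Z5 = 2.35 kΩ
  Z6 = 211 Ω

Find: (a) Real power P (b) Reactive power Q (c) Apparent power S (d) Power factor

Step 1 — Angular frequency: ω = 2π·f = 2π·1520 = 9550 rad/s.
Step 2 — Component impedances:
  Z1: Z = jωL = j·9550·0.0107 = 0 + j102.2 Ω
  Z2: Z = R = 1000 Ω
  Z3: Z = 1/(jωC) = -j/(ω·C) = 0 - j1.754 Ω
  Z4: Z = jωL = j·9550·0.02 = 0 + j191 Ω
  Z5: Z = R = 2350 Ω
  Z6: Z = R = 211 Ω
Step 3 — Ladder network (open output): work backward from the far end, alternating series and parallel combinations. Z_in = 46.79 + j279.1 Ω = 283∠80.5° Ω.
Step 4 — Source phasor: V = 10∠129.2° V = -6.32 + j7.749 V.
Step 5 — Current: I = V / Z = 0.02332 + j0.02656 A = 0.03534∠48.7° A.
Step 6 — Complex power: S = V·I* = 0.05844 + j0.3485 VA.
Step 7 — Real power: P = Re(S) = 0.05844 W.
Step 8 — Reactive power: Q = Im(S) = 0.3485 VAR.
Step 9 — Apparent power: |S| = 0.3534 VA.
Step 10 — Power factor: PF = P/|S| = 0.1654 (lagging).

(a) P = 0.05844 W  (b) Q = 0.3485 VAR  (c) S = 0.3534 VA  (d) PF = 0.1654 (lagging)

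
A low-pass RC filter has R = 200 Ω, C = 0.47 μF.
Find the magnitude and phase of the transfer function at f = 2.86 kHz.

Step 1 — Angular frequency: ω = 2π·2860 = 1.797e+04 rad/s.
Step 2 — Transfer function: H(jω) = 1/(1 + jωRC).
Step 3 — Denominator: 1 + jωRC = 1 + j·1.797e+04·200·4.7e-07 = 1 + j1.689.
Step 4 — H = 0.2595 - j0.4384.
Step 5 — Magnitude: |H| = 0.5094 (-5.9 dB); phase: φ = -59.4°.

|H| = 0.5094 (-5.9 dB), φ = -59.4°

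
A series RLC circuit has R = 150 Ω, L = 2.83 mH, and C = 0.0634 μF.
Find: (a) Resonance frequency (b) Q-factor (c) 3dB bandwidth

Step 1 — Resonance: ω₀ = 1/√(LC) = 1/√(0.00283·6.34e-08) = 7.466e+04 rad/s.
Step 2 — f₀ = ω₀/(2π) = 1.188e+04 Hz.
Step 3 — Series Q: Q = ω₀L/R = 7.466e+04·0.00283/150 = 1.409.
Step 4 — Bandwidth: Δω = ω₀/Q = 5.3e+04 rad/s; BW = Δω/(2π) = 8436 Hz.

(a) f₀ = 1.188e+04 Hz  (b) Q = 1.409  (c) BW = 8436 Hz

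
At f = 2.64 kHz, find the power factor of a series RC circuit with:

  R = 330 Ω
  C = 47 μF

Step 1 — Angular frequency: ω = 2π·f = 2π·2640 = 1.659e+04 rad/s.
Step 2 — Component impedances:
  R: Z = R = 330 Ω
  C: Z = 1/(jωC) = -j/(ω·C) = 0 - j1.283 Ω
Step 3 — Series combination: Z_total = R + C = 330 - j1.283 Ω = 330∠-0.2° Ω.
Step 4 — Power factor: PF = cos(φ) = Re(Z)/|Z| = 330/330 = 1.
Step 5 — Type: Im(Z) = -1.283 ⇒ leading (phase φ = -0.2°).

PF = 1 (leading, φ = -0.2°)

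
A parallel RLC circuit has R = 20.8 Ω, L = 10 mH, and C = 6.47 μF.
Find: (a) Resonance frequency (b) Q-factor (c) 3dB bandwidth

Step 1 — Resonance: ω₀ = 1/√(LC) = 1/√(0.01·6.47e-06) = 3931 rad/s.
Step 2 — f₀ = ω₀/(2π) = 625.7 Hz.
Step 3 — Parallel Q: Q = R/(ω₀L) = 20.8/(3931·0.01) = 0.5291.
Step 4 — Bandwidth: Δω = ω₀/Q = 7431 rad/s; BW = Δω/(2π) = 1183 Hz.

(a) f₀ = 625.7 Hz  (b) Q = 0.5291  (c) BW = 1183 Hz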